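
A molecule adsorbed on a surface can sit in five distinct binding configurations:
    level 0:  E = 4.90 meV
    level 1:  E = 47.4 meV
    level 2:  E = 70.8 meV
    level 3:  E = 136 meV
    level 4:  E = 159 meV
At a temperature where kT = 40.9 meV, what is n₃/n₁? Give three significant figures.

0.115

n₃/n₁ = exp[−(E₃−E₁)/kT] = exp(−(88.6 meV)/(40.9 meV)) = exp(-2.1663) = 0.115.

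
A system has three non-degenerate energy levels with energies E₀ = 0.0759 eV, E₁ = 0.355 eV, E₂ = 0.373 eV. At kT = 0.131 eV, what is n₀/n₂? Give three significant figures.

9.66

n₀/n₂ = exp[−(E₀−E₂)/kT] = exp(−(-0.2971 eV)/(0.131 eV)) = exp(2.2679) = 9.66.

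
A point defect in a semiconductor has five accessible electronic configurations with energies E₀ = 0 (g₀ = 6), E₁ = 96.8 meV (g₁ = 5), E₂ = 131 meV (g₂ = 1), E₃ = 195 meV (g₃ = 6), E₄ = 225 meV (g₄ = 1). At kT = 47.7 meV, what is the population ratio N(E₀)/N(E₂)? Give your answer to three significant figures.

n₀/n₂ = (g₀/g₂) exp[−(E₀−E₂)/kT] = (6/1) × exp(−(-131 meV)/(47.7 meV)) = (6/1) × exp(2.7463) = 93.5.

93.5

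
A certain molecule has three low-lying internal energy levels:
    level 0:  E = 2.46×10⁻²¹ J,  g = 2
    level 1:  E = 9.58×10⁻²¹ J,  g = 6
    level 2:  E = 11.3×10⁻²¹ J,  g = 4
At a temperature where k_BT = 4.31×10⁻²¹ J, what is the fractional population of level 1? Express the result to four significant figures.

Eᵢ/kT = 0.570766, 2.22274, 2.62181.
Z = Σ gᵢe^(−Eᵢ/kT) = 2·e^(−0.570766) + 6·e^(−2.22274) + 4·e^(−2.62181) = 1.13018 + 0.649872 + 0.290685 = 2.07074.
P₁ = g₁ e^(−E₁/kT) / Z = 0.649872/2.07074 = 0.3138.

0.3138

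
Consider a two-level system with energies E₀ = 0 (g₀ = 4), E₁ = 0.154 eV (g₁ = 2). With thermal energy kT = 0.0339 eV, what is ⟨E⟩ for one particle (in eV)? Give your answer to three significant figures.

0.000815 eV

Eᵢ/kT = 0, 4.5428.
Z = Σ gᵢe^(−Eᵢ/kT) = 4·e^(−0) + 2·e^(−4.5428) = 4.0000 + 0.021287 = 4.0213.
⟨E⟩ = Σ Eᵢ gᵢe^(−Eᵢ/kT) / Z = (0·4.0000 + 0.154·0.021287) / 4.0213 = 0.000815 eV.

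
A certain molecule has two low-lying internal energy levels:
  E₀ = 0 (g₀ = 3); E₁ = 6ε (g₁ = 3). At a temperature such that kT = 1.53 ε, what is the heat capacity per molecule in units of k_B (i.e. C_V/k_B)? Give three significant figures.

0.293

Eᵢ/kT = 0, 3.9216.
Z = Σ gᵢe^(−Eᵢ/kT) = 3·e^(−0) + 3·e^(−3.9216) = 3.0000 + 0.059428 = 3.0594.
⟨E⟩ = 0.11655 ε, ⟨E²⟩ = 0.69929 ε².
C_V/k_B = (⟨E²⟩ − ⟨E⟩²)/(kT)² = (0.69929 − 0.013584)/2.3409 = 0.293.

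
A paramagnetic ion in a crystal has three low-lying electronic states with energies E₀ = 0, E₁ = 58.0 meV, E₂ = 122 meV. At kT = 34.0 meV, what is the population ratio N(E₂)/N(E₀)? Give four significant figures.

n₂/n₀ = exp[−(E₂−E₀)/kT] = exp(−(122 meV)/(34.0 meV)) = exp(-3.58824) = 0.02765.

0.02765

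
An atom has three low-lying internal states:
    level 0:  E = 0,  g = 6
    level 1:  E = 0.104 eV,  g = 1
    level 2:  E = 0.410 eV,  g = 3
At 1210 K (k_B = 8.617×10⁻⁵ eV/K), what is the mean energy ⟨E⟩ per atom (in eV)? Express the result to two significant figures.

k_BT = 8.617×10⁻⁵ × 1210 K = 0.1043 eV.
Eᵢ/kT = 0, 0.9971, 3.931.
Z = Σ gᵢe^(−Eᵢ/kT) = 6·e^(−0) + 1·e^(−0.9971) + 3·e^(−3.931) = 6.000 + 0.3689 + 0.05887 = 6.428.
⟨E⟩ = Σ Eᵢ gᵢe^(−Eᵢ/kT) / Z = (0·6.000 + 0.104·0.3689 + 0.410·0.05887) / 6.428 = 0.0097 eV.

0.0097 eV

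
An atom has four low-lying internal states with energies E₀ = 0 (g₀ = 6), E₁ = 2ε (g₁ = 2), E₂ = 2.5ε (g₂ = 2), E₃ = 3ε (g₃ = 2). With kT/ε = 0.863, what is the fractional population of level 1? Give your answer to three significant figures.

Eᵢ/kT = 0, 2.3175, 2.8969, 3.4762.
Z = Σ gᵢe^(−Eᵢ/kT) = 6·e^(−0) + 2·e^(−2.3175) + 2·e^(−2.8969) + 2·e^(−3.4762) = 6.0000 + 0.19704 + 0.11039 + 0.061849 = 6.3693.
P₁ = g₁ e^(−E₁/kT) / Z = 0.19704/6.3693 = 0.0309.

0.0309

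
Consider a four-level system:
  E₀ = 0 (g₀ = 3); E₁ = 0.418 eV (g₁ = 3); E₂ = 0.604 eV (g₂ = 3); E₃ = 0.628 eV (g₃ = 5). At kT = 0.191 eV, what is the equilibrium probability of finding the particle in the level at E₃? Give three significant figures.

Eᵢ/kT = 0, 2.1885, 3.1623, 3.2880.
Z = Σ gᵢe^(−Eᵢ/kT) = 3·e^(−0) + 3·e^(−2.1885) + 3·e^(−3.1623) + 5·e^(−3.2880) = 3.0000 + 0.33625 + 0.12698 + 0.18664 = 3.6499.
P₃ = g₃ e^(−E₃/kT) / Z = 0.18664/3.6499 = 0.0511.

0.0511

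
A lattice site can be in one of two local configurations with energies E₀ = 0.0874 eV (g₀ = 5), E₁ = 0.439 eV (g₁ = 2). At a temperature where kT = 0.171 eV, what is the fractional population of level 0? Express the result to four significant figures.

Eᵢ/kT = 0.511111, 2.56725.
Z = Σ gᵢe^(−Eᵢ/kT) = 5·e^(−0.511111) + 2·e^(−2.56725) = 2.99914 + 0.153493 = 3.15263.
P₀ = g₀ e^(−E₀/kT) / Z = 2.99914/3.15263 = 0.9513.

0.9513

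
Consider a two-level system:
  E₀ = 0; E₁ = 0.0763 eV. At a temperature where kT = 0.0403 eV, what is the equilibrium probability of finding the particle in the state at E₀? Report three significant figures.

0.869

Eᵢ/kT = 0, 1.8933.
Z = Σ e^(−Eᵢ/kT) = e^(−0) + e^(−1.8933) = 1.0000 + 0.15057 = 1.1506.
P₀ = e^(−E₀/kT) / Z = 1.0000/1.1506 = 0.869.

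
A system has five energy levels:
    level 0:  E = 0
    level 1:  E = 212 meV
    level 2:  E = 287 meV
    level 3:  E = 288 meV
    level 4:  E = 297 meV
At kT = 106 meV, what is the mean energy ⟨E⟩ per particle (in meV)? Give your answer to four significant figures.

Eᵢ/kT = 0, 2.00000, 2.70755, 2.71698, 2.80189.
Z = Σ e^(−Eᵢ/kT) = e^(−0) + e^(−2.00000) + e^(−2.70755) + e^(−2.71698) + e^(−2.80189) = 1.00000 + 0.135335 + 0.0667000 + 0.0660740 + 0.0606952 = 1.32880.
⟨E⟩ = Σ Eᵢ e^(−Eᵢ/kT) / Z = (0·1.00000 + 212·0.135335 + 287·0.0667000 + 288·0.0660740 + 297·0.0606952) / 1.32880 = 63.88 meV.

63.88 meV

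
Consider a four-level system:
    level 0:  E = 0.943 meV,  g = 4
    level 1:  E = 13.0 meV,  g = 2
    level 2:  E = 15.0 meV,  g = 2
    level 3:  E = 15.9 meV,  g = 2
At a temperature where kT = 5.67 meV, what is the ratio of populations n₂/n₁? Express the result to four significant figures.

0.7028

n₂/n₁ = (g₂/g₁) exp[−(E₂−E₁)/kT] = (2/2) × exp(−(2.0 meV)/(5.67 meV)) = (2/2) × exp(-0.352734) = 0.7028.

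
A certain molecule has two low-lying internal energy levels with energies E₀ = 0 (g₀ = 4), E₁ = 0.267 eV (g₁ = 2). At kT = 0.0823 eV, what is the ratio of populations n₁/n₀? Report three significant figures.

n₁/n₀ = (g₁/g₀) exp[−(E₁−E₀)/kT] = (2/4) × exp(−(0.267 eV)/(0.0823 eV)) = (2/4) × exp(-3.2442) = 0.0195.

0.0195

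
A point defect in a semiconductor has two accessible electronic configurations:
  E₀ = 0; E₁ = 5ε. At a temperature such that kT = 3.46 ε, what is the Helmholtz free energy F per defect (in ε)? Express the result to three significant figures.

Eᵢ/kT = 0, 1.4451.
Z = Σ e^(−Eᵢ/kT) = e^(−0) + e^(−1.4451) = 1.0000 + 0.23572 = 1.2357.
F = −kT ln Z = −3.46 × ln(1.2357) = −3.46 × 0.21164 = -0.732 ε.

-0.732 ε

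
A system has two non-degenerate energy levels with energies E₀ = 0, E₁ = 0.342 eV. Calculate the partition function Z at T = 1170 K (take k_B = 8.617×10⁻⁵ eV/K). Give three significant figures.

Z = 1.03

k_BT = 8.617×10⁻⁵ × 1170 K = 0.10082 eV.
Eᵢ/kT = 0, 3.3922.
Z = Σ e^(−Eᵢ/kT) = e^(−0) + e^(−3.3922) = 1.0000 + 0.033635 = 1.0336.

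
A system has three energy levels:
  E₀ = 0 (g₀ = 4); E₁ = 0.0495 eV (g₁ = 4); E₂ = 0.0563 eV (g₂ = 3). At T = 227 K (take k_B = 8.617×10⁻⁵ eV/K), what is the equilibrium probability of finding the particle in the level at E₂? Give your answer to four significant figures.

k_BT = 8.617×10⁻⁵ × 227 K = 0.0195606 eV.
Eᵢ/kT = 0, 2.53060, 2.87823.
Z = Σ gᵢe^(−Eᵢ/kT) = 4·e^(−0) + 4·e^(−2.53060) + 3·e^(−2.87823) = 4.00000 + 0.318445 + 0.168703 = 4.48715.
P₂ = g₂ e^(−E₂/kT) / Z = 0.168703/4.48715 = 0.03760.

0.03760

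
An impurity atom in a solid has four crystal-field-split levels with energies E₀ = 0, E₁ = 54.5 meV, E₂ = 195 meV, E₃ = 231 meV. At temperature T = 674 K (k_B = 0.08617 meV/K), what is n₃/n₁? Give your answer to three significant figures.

0.0479

k_BT = 0.08617 × 674 K = 58.079 meV.
n₃/n₁ = exp[−(E₃−E₁)/kT] = exp(−(176.5 meV)/(58.079 meV)) = exp(-3.0390) = 0.0479.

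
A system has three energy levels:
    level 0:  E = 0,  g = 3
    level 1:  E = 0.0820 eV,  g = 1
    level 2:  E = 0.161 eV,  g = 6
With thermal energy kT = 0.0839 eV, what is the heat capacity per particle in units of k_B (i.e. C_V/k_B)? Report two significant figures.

0.61

Eᵢ/kT = 0, 0.9774, 1.919.
Z = Σ gᵢe^(−Eᵢ/kT) = 3·e^(−0) + 1·e^(−0.9774) + 6·e^(−1.919) = 3.000 + 0.3763 + 0.8805 = 4.257.
⟨E⟩ = 0.04055 eV, ⟨E²⟩ = 0.005956 eV².
C_V/k_B = (⟨E²⟩ − ⟨E⟩²)/(kT)² = (0.005956 − 0.001644)/0.007039 = 0.61.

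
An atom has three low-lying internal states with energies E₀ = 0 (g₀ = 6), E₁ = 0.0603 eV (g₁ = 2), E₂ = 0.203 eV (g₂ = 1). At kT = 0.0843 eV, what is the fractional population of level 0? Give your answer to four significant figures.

0.8489

Eᵢ/kT = 0, 0.715302, 2.40807.
Z = Σ gᵢe^(−Eᵢ/kT) = 6·e^(−0) + 2·e^(−0.715302) + 1·e^(−2.40807) = 6.00000 + 0.978089 + 0.0899888 = 7.06808.
P₀ = g₀ e^(−E₀/kT) / Z = 6.00000/7.06808 = 0.8489.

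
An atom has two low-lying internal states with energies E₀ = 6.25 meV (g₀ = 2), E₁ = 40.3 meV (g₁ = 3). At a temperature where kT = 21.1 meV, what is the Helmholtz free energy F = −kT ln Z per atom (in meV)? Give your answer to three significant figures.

-13.9 meV

Eᵢ/kT = 0.29621, 1.9100.
Z = Σ gᵢe^(−Eᵢ/kT) = 2·e^(−0.29621) + 3·e^(−1.9100) = 1.4873 + 0.44424 = 1.9315.
F = −kT ln Z = −21.1 × ln(1.9315) = −21.1 × 0.65830 = -13.9 meV.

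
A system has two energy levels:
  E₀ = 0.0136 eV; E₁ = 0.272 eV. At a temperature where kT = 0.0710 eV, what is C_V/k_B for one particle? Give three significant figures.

0.330

Eᵢ/kT = 0.19155, 3.8310.
Z = Σ e^(−Eᵢ/kT) = e^(−0.19155) + e^(−3.8310) = 0.82568 + 0.021688 = 0.84737.
⟨E⟩ = 0.020214 eV, ⟨E²⟩ = 0.0020738 eV².
C_V/k_B = (⟨E²⟩ − ⟨E⟩²)/(kT)² = (0.0020738 − 0.00040861)/0.0050410 = 0.330.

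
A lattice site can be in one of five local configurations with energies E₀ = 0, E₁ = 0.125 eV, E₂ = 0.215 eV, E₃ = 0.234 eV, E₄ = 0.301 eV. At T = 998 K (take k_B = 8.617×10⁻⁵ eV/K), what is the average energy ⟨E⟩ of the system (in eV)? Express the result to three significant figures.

k_BT = 8.617×10⁻⁵ × 998 K = 0.085998 eV.
Eᵢ/kT = 0, 1.4535, 2.5001, 2.7210, 3.5001.
Z = Σ e^(−Eᵢ/kT) = e^(−0) + e^(−1.4535) + e^(−2.5001) + e^(−2.7210) + e^(−3.5001) = 1.0000 + 0.23375 + 0.082077 + 0.065809 + 0.030194 = 1.4118.
⟨E⟩ = Σ Eᵢ e^(−Eᵢ/kT) / Z = (0·1.0000 + 0.125·0.23375 + 0.215·0.082077 + 0.234·0.065809 + 0.301·0.030194) / 1.4118 = 0.0505 eV.

0.0505 eV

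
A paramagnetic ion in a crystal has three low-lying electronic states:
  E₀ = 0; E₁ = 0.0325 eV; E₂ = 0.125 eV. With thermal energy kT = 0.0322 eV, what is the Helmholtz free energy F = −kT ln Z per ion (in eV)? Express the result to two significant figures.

-0.010 eV

Eᵢ/kT = 0, 1.009, 3.882.
Z = Σ e^(−Eᵢ/kT) = e^(−0) + e^(−1.009) + e^(−3.882) = 1.000 + 0.3646 + 0.02061 = 1.385.
F = −kT ln Z = −0.0322 × ln(1.385) = −0.0322 × 0.3257 = -0.010 eV.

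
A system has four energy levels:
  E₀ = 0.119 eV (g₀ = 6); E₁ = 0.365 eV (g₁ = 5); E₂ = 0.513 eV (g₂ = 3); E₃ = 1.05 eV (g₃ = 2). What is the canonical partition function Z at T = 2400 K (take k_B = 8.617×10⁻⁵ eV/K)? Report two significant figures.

k_BT = 8.617×10⁻⁵ × 2400 K = 0.2068 eV.
Eᵢ/kT = 0.5754, 1.765, 2.481, 5.077.
Z = Σ gᵢe^(−Eᵢ/kT) = 6·e^(−0.5754) + 5·e^(−1.765) + 3·e^(−2.481) + 2·e^(−5.077) = 3.375 + 0.8559 + 0.2510 + 0.01248 = 4.494.

Z = 4.5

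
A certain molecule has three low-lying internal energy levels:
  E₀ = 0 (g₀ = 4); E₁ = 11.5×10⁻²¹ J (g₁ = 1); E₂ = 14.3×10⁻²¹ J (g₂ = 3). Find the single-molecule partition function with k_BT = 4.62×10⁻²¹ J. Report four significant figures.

Eᵢ/kT = 0, 2.48918, 3.09524.
Z = Σ gᵢe^(−Eᵢ/kT) = 4·e^(−0) + 1·e^(−2.48918) + 3·e^(−3.09524) = 4.00000 + 0.0829780 + 0.135792 = 4.21877.

Z = 4.219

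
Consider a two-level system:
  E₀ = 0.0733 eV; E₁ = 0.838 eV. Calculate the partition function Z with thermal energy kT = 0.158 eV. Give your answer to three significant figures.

Z = 0.634

Eᵢ/kT = 0.46392, 5.3038.
Z = Σ e^(−Eᵢ/kT) = e^(−0.46392) + e^(−5.3038) = 0.62881 + 0.0049727 = 0.63378.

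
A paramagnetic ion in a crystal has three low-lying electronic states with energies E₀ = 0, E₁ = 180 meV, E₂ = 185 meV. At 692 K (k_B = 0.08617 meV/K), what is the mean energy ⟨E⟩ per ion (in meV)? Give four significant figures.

15.64 meV

k_BT = 0.08617 × 692 K = 59.6296 meV.
Eᵢ/kT = 0, 3.01864, 3.10249.
Z = Σ e^(−Eᵢ/kT) = e^(−0) + e^(−3.01864) + e^(−3.10249) = 1.00000 + 0.0488676 + 0.0449372 = 1.09380.
⟨E⟩ = Σ Eᵢ e^(−Eᵢ/kT) / Z = (0·1.00000 + 180·0.0488676 + 185·0.0449372) / 1.09380 = 15.64 meV.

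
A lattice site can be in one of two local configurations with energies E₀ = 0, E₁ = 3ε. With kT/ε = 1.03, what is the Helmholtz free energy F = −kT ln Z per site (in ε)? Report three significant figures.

-0.0545 ε

Eᵢ/kT = 0, 2.9126.
Z = Σ e^(−Eᵢ/kT) = e^(−0) + e^(−2.9126) = 1.0000 + 0.054334 = 1.0543.
F = −kT ln Z = −1.03 × ln(1.0543) = −1.03 × 0.052877 = -0.0545 ε.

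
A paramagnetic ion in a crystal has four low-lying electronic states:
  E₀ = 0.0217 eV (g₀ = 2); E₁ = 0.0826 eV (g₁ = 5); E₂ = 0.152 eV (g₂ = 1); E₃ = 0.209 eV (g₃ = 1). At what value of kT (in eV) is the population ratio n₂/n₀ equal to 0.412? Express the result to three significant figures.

0.673 eV

n₂/n₀ = (g₂/g₀) exp[−(E₂−E₀)/kT] = 0.412.
⇒ (E₂−E₀)/kT = ln((1/2)/0.412) = ln(1.2136) = 0.19359.
kT = 0.1303 eV / 0.19359 = 0.673 eV.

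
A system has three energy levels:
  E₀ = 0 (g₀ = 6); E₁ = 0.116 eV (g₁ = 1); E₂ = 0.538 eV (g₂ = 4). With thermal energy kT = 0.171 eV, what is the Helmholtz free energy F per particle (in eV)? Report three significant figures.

-0.325 eV

Eᵢ/kT = 0, 0.67836, 3.1462.
Z = Σ gᵢe^(−Eᵢ/kT) = 6·e^(−0) + 1·e^(−0.67836) + 4·e^(−3.1462) = 6.0000 + 0.50745 + 0.17206 = 6.6795.
F = −kT ln Z = −0.171 × ln(6.6795) = −0.171 × 1.8990 = -0.325 eV.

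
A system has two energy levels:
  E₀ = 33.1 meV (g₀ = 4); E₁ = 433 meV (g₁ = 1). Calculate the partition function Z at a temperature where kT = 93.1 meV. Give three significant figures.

Eᵢ/kT = 0.35553, 4.6509.
Z = Σ gᵢe^(−Eᵢ/kT) = 4·e^(−0.35553) + 1·e^(−4.6509) = 2.8032 + 0.0095530 = 2.8128.

Z = 2.81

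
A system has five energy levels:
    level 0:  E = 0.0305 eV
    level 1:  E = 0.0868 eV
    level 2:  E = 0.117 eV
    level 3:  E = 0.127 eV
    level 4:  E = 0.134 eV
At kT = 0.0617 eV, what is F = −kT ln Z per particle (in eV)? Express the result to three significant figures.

-0.0136 eV

Eᵢ/kT = 0.49433, 1.4068, 1.8963, 2.0583, 2.1718.
Z = Σ e^(−Eᵢ/kT) = e^(−0.49433) + e^(−1.4068) + e^(−1.8963) + e^(−2.0583) + e^(−2.1718) = 0.60998 + 0.24493 + 0.15012 + 0.12767 + 0.11397 = 1.2467.
F = −kT ln Z = −0.0617 × ln(1.2467) = −0.0617 × 0.22050 = -0.0136 eV.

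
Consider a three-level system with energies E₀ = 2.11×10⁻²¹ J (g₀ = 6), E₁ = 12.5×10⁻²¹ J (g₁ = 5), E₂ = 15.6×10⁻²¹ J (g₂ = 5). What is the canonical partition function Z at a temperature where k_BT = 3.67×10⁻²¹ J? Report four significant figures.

Z = 3.614

Eᵢ/kT = 0.574932, 3.40599, 4.25068.
Z = Σ gᵢe^(−Eᵢ/kT) = 6·e^(−0.574932) + 5·e^(−3.40599) + 5·e^(−4.25068) = 3.37646 + 0.165870 + 0.0712727 = 3.61360.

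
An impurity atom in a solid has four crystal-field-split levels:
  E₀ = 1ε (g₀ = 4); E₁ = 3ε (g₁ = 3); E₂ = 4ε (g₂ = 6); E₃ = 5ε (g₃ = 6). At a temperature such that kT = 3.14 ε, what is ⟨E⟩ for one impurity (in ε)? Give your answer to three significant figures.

Eᵢ/kT = 0.31847, 0.95541, 1.2739, 1.5924.
Z = Σ gᵢe^(−Eᵢ/kT) = 4·e^(−0.31847) + 3·e^(−0.95541) + 6·e^(−1.2739) + 6·e^(−1.5924) = 2.9090 + 1.1540 + 1.6784 + 1.2206 = 6.9620.
⟨E⟩ = Σ Eᵢ gᵢe^(−Eᵢ/kT) / Z = (1·2.9090 + 3·1.1540 + 4·1.6784 + 5·1.2206) / 6.9620 = 2.76 ε.

2.76 ε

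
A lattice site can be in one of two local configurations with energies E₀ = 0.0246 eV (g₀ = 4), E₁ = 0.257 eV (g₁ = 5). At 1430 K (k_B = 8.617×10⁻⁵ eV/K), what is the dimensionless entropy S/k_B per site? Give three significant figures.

k_BT = 8.617×10⁻⁵ × 1430 K = 0.12322 eV.
Eᵢ/kT = 0.19964, 2.0857.
Z = Σ gᵢe^(−Eᵢ/kT) = 4·e^(−0.19964) + 5·e^(−2.0857) = 3.2761 + 0.62110 = 3.8972.
⟨E⟩ = Σ EᵢPᵢ = 0.061638 eV.
S/k_B = ln Z + ⟨E⟩/kT = ln(3.8972) + 0.061638/0.12322 = 1.3603 + 0.50023 = 1.86.

1.86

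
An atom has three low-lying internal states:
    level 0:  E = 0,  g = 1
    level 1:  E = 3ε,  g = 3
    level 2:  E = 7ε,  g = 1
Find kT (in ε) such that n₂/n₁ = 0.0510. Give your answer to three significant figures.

n₂/n₁ = (g₂/g₁) exp[−(E₂−E₁)/kT] = 0.0510.
⇒ (E₂−E₁)/kT = ln((1/3)/0.0510) = ln(6.5359) = 1.8773.
kT = 4ε / 1.8773 = 2.13 ε.

2.13 ε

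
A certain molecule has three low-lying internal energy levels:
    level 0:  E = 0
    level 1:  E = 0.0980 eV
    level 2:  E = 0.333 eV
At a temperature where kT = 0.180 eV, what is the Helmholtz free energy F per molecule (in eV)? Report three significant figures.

Eᵢ/kT = 0, 0.54444, 1.8500.
Z = Σ e^(−Eᵢ/kT) = e^(−0) + e^(−0.54444) + e^(−1.8500) = 1.0000 + 0.58017 + 0.15724 = 1.7374.
F = −kT ln Z = −0.180 × ln(1.7374) = −0.180 × 0.55239 = -0.0994 eV.

-0.0994 eV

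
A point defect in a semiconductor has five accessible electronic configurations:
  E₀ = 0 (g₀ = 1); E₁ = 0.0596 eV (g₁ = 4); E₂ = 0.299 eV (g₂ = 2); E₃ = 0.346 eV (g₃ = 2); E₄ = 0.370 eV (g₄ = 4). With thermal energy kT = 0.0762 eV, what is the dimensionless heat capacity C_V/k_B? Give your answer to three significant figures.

Eᵢ/kT = 0, 0.78215, 3.9239, 4.5407, 4.8556.
Z = Σ gᵢe^(−Eᵢ/kT) = 1·e^(−0) + 4·e^(−0.78215) + 2·e^(−3.9239) + 2·e^(−4.5407) + 4·e^(−4.8556) = 1.0000 + 1.8297 + 0.039528 + 0.021332 + 0.031139 = 2.9217.
⟨E⟩ = 0.047839 eV, ⟨E²⟩ = 0.0057672 eV².
C_V/k_B = (⟨E²⟩ − ⟨E⟩²)/(kT)² = (0.0057672 − 0.0022886)/0.0058064 = 0.599.

0.599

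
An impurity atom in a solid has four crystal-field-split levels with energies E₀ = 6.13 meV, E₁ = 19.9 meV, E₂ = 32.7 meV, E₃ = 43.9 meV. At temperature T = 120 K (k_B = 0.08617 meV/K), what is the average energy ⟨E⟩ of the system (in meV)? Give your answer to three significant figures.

11.0 meV

k_BT = 0.08617 × 120 K = 10.340 meV.
Eᵢ/kT = 0.59284, 1.9246, 3.1625, 4.2456.
Z = Σ e^(−Eᵢ/kT) = e^(−0.59284) + e^(−1.9246) + e^(−3.1625) + e^(−4.2456) = 0.55276 + 0.14593 + 0.042320 + 0.014327 = 0.75534.
⟨E⟩ = Σ Eᵢ e^(−Eᵢ/kT) / Z = (6.13·0.55276 + 19.9·0.14593 + 32.7·0.042320 + 43.9·0.014327) / 0.75534 = 11.0 meV.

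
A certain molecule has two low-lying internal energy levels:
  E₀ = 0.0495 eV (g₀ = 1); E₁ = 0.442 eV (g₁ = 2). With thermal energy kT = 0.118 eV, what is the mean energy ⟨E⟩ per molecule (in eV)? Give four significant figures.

Eᵢ/kT = 0.419492, 3.74576.
Z = Σ gᵢe^(−Eᵢ/kT) = 1·e^(−0.419492) + 2·e^(−3.74576) = 0.657381 + 0.0472353 = 0.704616.
⟨E⟩ = Σ Eᵢ gᵢe^(−Eᵢ/kT) / Z = (0.0495·0.657381 + 0.442·0.0472353) / 0.704616 = 0.07581 eV.

0.07581 eV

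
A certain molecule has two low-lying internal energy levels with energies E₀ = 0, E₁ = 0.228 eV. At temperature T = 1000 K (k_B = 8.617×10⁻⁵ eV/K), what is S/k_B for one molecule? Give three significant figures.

0.244

k_BT = 8.617×10⁻⁵ × 1000 K = 0.086170 eV.
Eᵢ/kT = 0, 2.6459.
Z = Σ e^(−Eᵢ/kT) = e^(−0) + e^(−2.6459) = 1.0000 + 0.070941 = 1.0709.
⟨E⟩ = Σ EᵢPᵢ = 0.015104 eV.
S/k_B = ln Z + ⟨E⟩/kT = ln(1.0709) + 0.015104/0.086170 = 0.068499 + 0.17528 = 0.244.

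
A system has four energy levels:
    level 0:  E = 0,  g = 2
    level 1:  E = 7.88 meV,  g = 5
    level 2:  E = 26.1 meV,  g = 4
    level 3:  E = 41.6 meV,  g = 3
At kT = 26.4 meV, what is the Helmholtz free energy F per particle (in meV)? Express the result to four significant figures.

-54.29 meV

Eᵢ/kT = 0, 0.298485, 0.988636, 1.57576.
Z = Σ gᵢe^(−Eᵢ/kT) = 2·e^(−0) + 5·e^(−0.298485) + 4·e^(−0.988636) + 3·e^(−1.57576) = 2.00000 + 3.70971 + 1.48834 + 0.620551 = 7.81860.
F = −kT ln Z = −26.4 × ln(7.81860) = −26.4 × 2.05651 = -54.29 meV.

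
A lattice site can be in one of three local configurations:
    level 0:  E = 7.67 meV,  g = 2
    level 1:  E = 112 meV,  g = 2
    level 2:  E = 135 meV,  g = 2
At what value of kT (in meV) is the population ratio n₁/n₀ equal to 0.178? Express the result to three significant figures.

60.4 meV

n₁/n₀ = (g₁/g₀) exp[−(E₁−E₀)/kT] = 0.178.
⇒ (E₁−E₀)/kT = ln((2/2)/0.178) = ln(5.6180) = 1.7260.
kT = 104.33 meV / 1.7260 = 60.4 meV.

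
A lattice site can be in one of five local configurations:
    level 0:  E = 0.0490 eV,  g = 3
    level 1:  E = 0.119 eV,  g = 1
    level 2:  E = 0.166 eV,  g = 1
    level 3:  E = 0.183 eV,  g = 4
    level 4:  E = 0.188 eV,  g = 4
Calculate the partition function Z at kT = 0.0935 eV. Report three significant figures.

Z = 3.33

Eᵢ/kT = 0.52406, 1.2727, 1.7754, 1.9572, 2.0107.
Z = Σ gᵢe^(−Eᵢ/kT) = 3·e^(−0.52406) + 1·e^(−1.2727) + 1·e^(−1.7754) + 4·e^(−1.9572) + 4·e^(−2.0107) = 1.7763 + 0.28007 + 0.16942 + 0.56501 + 0.53558 = 3.3264.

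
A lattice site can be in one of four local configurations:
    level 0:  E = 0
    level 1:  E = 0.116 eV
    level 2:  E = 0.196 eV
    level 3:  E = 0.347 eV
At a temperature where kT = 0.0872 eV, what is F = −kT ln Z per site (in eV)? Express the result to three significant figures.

-0.0286 eV

Eᵢ/kT = 0, 1.3303, 2.2477, 3.9794.
Z = Σ e^(−Eᵢ/kT) = e^(−0) + e^(−1.3303) + e^(−2.2477) + e^(−3.9794) = 1.0000 + 0.26440 + 0.10564 + 0.018697 = 1.3887.
F = −kT ln Z = −0.0872 × ln(1.3887) = −0.0872 × 0.32837 = -0.0286 eV.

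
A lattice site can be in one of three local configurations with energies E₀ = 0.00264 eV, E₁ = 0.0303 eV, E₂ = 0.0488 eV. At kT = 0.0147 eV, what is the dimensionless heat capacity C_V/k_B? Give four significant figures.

0.6831

Eᵢ/kT = 0.179592, 2.06122, 3.31973.
Z = Σ e^(−Eᵢ/kT) = e^(−0.179592) + e^(−2.06122) + e^(−3.31973) = 0.835611 + 0.127299 + 0.0361626 = 0.999073.
⟨E⟩ = 0.00783517 eV, ⟨E²⟩ = 0.000209009 eV².
C_V/k_B = (⟨E²⟩ − ⟨E⟩²)/(kT)² = (0.000209009 − 0.0000613899)/0.000216090 = 0.6831.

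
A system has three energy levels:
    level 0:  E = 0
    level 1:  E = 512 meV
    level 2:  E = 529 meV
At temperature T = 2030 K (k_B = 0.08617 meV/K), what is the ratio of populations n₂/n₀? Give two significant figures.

k_BT = 0.08617 × 2030 K = 174.9 meV.
n₂/n₀ = exp[−(E₂−E₀)/kT] = exp(−(529 meV)/(174.9 meV)) = exp(-3.025) = 0.049.

0.049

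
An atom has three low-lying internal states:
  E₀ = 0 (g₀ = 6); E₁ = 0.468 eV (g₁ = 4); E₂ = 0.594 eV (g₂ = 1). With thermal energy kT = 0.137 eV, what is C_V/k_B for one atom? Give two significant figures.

Eᵢ/kT = 0, 3.416, 4.336.
Z = Σ gᵢe^(−Eᵢ/kT) = 6·e^(−0) + 4·e^(−3.416) + 1·e^(−4.336) = 6.000 + 0.1314 + 0.01309 = 6.144.
⟨E⟩ = 0.01127 eV, ⟨E²⟩ = 0.005436 eV².
C_V/k_B = (⟨E²⟩ − ⟨E⟩²)/(kT)² = (0.005436 − 0.0001270)/0.01877 = 0.28.

0.28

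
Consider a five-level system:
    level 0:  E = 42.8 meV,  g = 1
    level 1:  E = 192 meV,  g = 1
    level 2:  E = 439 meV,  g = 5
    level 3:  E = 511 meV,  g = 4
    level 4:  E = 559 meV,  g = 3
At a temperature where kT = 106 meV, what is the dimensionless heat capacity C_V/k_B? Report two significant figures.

1.9

Eᵢ/kT = 0.4038, 1.811, 4.142, 4.821, 5.274.
Z = Σ gᵢe^(−Eᵢ/kT) = 1·e^(−0.4038) + 1·e^(−1.811) + 5·e^(−4.142) + 4·e^(−4.821) + 3·e^(−5.274) = 0.6678 + 0.1635 + 0.07946 + 0.03223 + 0.01537 = 0.9584.
⟨E⟩ = 125.1 meV, ⟨E²⟩ = 37340 meV².
C_V/k_B = (⟨E²⟩ − ⟨E⟩²)/(kT)² = (37340 − 15650)/11240 = 1.9.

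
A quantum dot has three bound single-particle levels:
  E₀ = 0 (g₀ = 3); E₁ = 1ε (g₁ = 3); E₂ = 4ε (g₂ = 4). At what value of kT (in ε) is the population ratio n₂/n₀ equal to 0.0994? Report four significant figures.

1.541 ε

n₂/n₀ = (g₂/g₀) exp[−(E₂−E₀)/kT] = 0.0994.
⇒ (E₂−E₀)/kT = ln((4/3)/0.0994) = ln(13.4138) = 2.59628.
kT = 4ε / 2.59628 = 1.541 ε.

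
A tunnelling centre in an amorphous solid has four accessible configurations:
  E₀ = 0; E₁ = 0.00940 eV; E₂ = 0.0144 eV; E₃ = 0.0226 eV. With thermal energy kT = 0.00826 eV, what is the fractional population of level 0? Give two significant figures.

0.64

Eᵢ/kT = 0, 1.138, 1.743, 2.736.
Z = Σ e^(−Eᵢ/kT) = e^(−0) + e^(−1.138) + e^(−1.743) + e^(−2.736) = 1.000 + 0.3205 + 0.1750 + 0.06483 = 1.560.
P₀ = e^(−E₀/kT) / Z = 1.000/1.560 = 0.64.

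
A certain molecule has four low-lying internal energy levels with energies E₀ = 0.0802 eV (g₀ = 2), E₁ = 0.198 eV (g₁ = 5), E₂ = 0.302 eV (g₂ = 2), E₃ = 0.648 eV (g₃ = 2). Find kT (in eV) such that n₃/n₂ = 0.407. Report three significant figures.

n₃/n₂ = (g₃/g₂) exp[−(E₃−E₂)/kT] = 0.407.
⇒ (E₃−E₂)/kT = ln((2/2)/0.407) = ln(2.4570) = 0.89894.
kT = 0.346 eV / 0.89894 = 0.385 eV.

0.385 eV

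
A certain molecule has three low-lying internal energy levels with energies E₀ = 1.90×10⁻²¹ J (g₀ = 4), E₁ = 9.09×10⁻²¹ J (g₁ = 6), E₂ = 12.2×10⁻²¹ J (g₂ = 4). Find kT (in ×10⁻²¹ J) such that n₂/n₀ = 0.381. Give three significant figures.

10.7 ×10⁻²¹ J

n₂/n₀ = (g₂/g₀) exp[−(E₂−E₀)/kT] = 0.381.
⇒ (E₂−E₀)/kT = ln((4/4)/0.381) = ln(2.6247) = 0.96497.
kT = 10.30 ×10⁻²¹ J / 0.96497 = 10.7 ×10⁻²¹ J.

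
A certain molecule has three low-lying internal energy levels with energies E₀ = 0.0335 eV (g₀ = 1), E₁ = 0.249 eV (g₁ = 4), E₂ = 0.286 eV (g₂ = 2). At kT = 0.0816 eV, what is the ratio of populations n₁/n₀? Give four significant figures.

0.2852

n₁/n₀ = (g₁/g₀) exp[−(E₁−E₀)/kT] = (4/1) × exp(−(0.2155 eV)/(0.0816 eV)) = (4/1) × exp(-2.64093) = 0.2852.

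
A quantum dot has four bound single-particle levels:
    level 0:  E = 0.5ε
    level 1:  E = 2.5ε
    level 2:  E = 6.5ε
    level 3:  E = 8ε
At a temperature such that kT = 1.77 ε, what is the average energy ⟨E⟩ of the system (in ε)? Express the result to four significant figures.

1.198 ε

Eᵢ/kT = 0.282486, 1.41243, 3.67232, 4.51977.
Z = Σ e^(−Eᵢ/kT) = e^(−0.282486) + e^(−1.41243) + e^(−3.67232) + e^(−4.51977) = 0.753907 + 0.243551 + 0.0254174 + 0.0108915 = 1.03377.
⟨E⟩ = Σ Eᵢ e^(−Eᵢ/kT) / Z = (0.5·0.753907 + 2.5·0.243551 + 6.5·0.0254174 + 8·0.0108915) / 1.03377 = 1.198 ε.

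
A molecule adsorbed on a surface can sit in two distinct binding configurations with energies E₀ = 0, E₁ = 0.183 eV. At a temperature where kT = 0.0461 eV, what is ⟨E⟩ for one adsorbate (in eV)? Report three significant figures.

0.00339 eV

Eᵢ/kT = 0, 3.9696.
Z = Σ e^(−Eᵢ/kT) = e^(−0) + e^(−3.9696) = 1.0000 + 0.018881 = 1.0189.
⟨E⟩ = Σ Eᵢ e^(−Eᵢ/kT) / Z = (0·1.0000 + 0.183·0.018881) / 1.0189 = 0.00339 eV.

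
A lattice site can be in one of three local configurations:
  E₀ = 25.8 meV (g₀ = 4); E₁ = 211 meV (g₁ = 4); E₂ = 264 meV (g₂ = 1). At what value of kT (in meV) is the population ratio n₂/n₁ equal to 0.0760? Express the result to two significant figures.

n₂/n₁ = (g₂/g₁) exp[−(E₂−E₁)/kT] = 0.0760.
⇒ (E₂−E₁)/kT = ln((1/4)/0.0760) = ln(3.289) = 1.191.
kT = 53 meV / 1.191 = 45 meV.

45 meV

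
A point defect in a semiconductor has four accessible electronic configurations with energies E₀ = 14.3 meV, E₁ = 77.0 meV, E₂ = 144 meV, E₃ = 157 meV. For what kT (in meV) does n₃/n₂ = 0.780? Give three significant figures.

n₃/n₂ = exp[−(E₃−E₂)/kT] = 0.780.
⇒ (E₃−E₂)/kT = ln(1/0.780) = ln(1.2821) = 0.24850.
kT = 13 meV / 0.24850 = 52.3 meV.

52.3 meV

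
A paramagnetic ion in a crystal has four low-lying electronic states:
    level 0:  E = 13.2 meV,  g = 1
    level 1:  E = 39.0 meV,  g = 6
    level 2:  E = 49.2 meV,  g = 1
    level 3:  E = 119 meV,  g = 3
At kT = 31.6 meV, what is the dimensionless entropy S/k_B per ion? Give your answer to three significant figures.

2.11

Eᵢ/kT = 0.41772, 1.2342, 1.5570, 3.7658.
Z = Σ gᵢe^(−Eᵢ/kT) = 1·e^(−0.41772) + 6·e^(−1.2342) + 1·e^(−1.5570) + 3·e^(−3.7658) = 0.65855 + 1.7464 + 0.21077 + 0.069447 = 2.6852.
⟨E⟩ = Σ EᵢPᵢ = 35.542 meV.
S/k_B = ln Z + ⟨E⟩/kT = ln(2.6852) + 35.542/31.6 = 0.98776 + 1.1247 = 2.11.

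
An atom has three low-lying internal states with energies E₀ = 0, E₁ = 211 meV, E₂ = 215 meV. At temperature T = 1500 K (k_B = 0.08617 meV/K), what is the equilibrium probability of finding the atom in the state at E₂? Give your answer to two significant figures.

k_BT = 0.08617 × 1500 K = 129.3 meV.
Eᵢ/kT = 0, 1.632, 1.663.
Z = Σ e^(−Eᵢ/kT) = e^(−0) + e^(−1.632) + e^(−1.663) = 1.000 + 0.1955 + 0.1896 = 1.385.
P₂ = e^(−E₂/kT) / Z = 0.1896/1.385 = 0.14.

0.14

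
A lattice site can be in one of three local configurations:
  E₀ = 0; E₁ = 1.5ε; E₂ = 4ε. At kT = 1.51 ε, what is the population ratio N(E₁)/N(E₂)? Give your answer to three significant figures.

n₁/n₂ = exp[−(E₁−E₂)/kT] = exp(−(-2.5ε)/(1.51ε)) = exp(1.6556) = 5.24.

5.24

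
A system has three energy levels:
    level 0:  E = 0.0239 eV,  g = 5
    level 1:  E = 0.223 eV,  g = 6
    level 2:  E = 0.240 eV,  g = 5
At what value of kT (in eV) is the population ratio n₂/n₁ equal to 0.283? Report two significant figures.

0.016 eV

n₂/n₁ = (g₂/g₁) exp[−(E₂−E₁)/kT] = 0.283.
⇒ (E₂−E₁)/kT = ln((5/6)/0.283) = ln(2.945) = 1.080.
kT = 0.017 eV / 1.080 = 0.016 eV.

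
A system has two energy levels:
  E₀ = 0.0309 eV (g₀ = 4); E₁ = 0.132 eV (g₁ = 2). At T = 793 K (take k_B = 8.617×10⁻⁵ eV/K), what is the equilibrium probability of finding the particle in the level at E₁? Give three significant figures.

k_BT = 8.617×10⁻⁵ × 793 K = 0.068333 eV.
Eᵢ/kT = 0.45220, 1.9317.
Z = Σ gᵢe^(−Eᵢ/kT) = 4·e^(−0.45220) + 2·e^(−1.9317) = 2.5449 + 0.28980 = 2.8347.
P₁ = g₁ e^(−E₁/kT) / Z = 0.28980/2.8347 = 0.102.

0.102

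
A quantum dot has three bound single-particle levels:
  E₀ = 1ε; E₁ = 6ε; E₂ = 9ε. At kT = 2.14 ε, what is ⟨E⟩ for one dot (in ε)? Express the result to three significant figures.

Eᵢ/kT = 0.46729, 2.8037, 4.2056.
Z = Σ e^(−Eᵢ/kT) = e^(−0.46729) + e^(−2.8037) + e^(−4.2056) = 0.62670 + 0.060585 + 0.014912 = 0.70220.
⟨E⟩ = Σ Eᵢ e^(−Eᵢ/kT) / Z = (1·0.62670 + 6·0.060585 + 9·0.014912) / 0.70220 = 1.60 ε.

1.60 ε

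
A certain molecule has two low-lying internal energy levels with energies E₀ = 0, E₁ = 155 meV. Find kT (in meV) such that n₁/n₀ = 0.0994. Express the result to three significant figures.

67.1 meV

n₁/n₀ = exp[−(E₁−E₀)/kT] = 0.0994.
⇒ (E₁−E₀)/kT = ln(1/0.0994) = ln(10.060) = 2.3086.
kT = 155 meV / 2.3086 = 67.1 meV.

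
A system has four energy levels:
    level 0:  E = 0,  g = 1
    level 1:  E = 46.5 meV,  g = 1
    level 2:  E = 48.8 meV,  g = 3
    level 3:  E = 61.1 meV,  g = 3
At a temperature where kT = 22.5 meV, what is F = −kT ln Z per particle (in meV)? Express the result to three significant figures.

Eᵢ/kT = 0, 2.0667, 2.1689, 2.7156.
Z = Σ gᵢe^(−Eᵢ/kT) = 1·e^(−0) + 1·e^(−2.0667) + 3·e^(−2.1689) + 3·e^(−2.7156) = 1.0000 + 0.12660 + 0.34291 + 0.19850 = 1.6680.
F = −kT ln Z = −22.5 × ln(1.6680) = −22.5 × 0.51163 = -11.5 meV.

-11.5 meV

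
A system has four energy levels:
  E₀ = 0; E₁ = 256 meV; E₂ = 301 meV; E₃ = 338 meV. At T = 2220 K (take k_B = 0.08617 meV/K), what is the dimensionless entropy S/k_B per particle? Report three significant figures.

1.09

k_BT = 0.08617 × 2220 K = 191.30 meV.
Eᵢ/kT = 0, 1.3382, 1.5734, 1.7669.
Z = Σ e^(−Eᵢ/kT) = e^(−0) + e^(−1.3382) + e^(−1.5734) + e^(−1.7669) = 1.0000 + 0.26232 + 0.20734 + 0.17086 = 1.6405.
⟨E⟩ = Σ EᵢPᵢ = 114.18 meV.
S/k_B = ln Z + ⟨E⟩/kT = ln(1.6405) + 114.18/191.30 = 0.49500 + 0.59686 = 1.09.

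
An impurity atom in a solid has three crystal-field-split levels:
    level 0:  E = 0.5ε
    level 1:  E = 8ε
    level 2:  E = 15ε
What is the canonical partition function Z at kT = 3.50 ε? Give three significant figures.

Z = 0.982

Eᵢ/kT = 0.14286, 2.2857, 4.2857.
Z = Σ e^(−Eᵢ/kT) = e^(−0.14286) + e^(−2.2857) + e^(−4.2857) = 0.86688 + 0.10170 + 0.013764 = 0.98234.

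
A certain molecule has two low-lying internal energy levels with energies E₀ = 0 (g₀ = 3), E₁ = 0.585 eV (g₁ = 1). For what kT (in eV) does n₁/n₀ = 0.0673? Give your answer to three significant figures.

0.366 eV

n₁/n₀ = (g₁/g₀) exp[−(E₁−E₀)/kT] = 0.0673.
⇒ (E₁−E₀)/kT = ln((1/3)/0.0673) = ln(4.9529) = 1.6000.
kT = 0.585 eV / 1.6000 = 0.366 eV.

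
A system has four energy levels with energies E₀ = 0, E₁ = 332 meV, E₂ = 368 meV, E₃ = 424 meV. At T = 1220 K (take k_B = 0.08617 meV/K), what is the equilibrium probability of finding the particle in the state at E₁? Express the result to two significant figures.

0.039

k_BT = 0.08617 × 1220 K = 105.1 meV.
Eᵢ/kT = 0, 3.159, 3.501, 4.034.
Z = Σ e^(−Eᵢ/kT) = e^(−0) + e^(−3.159) + e^(−3.501) + e^(−4.034) = 1.000 + 0.04247 + 0.03017 + 0.01770 = 1.090.
P₁ = e^(−E₁/kT) / Z = 0.04247/1.090 = 0.039.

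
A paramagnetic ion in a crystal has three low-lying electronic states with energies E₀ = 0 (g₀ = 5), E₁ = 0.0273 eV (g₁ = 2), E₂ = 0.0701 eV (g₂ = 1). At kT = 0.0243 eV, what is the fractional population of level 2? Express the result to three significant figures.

0.00979

Eᵢ/kT = 0, 1.1235, 2.8848.
Z = Σ gᵢe^(−Eᵢ/kT) = 5·e^(−0) + 2·e^(−1.1235) + 1·e^(−2.8848) = 5.0000 + 0.65028 + 0.055866 = 5.7061.
P₂ = g₂ e^(−E₂/kT) / Z = 0.055866/5.7061 = 0.00979.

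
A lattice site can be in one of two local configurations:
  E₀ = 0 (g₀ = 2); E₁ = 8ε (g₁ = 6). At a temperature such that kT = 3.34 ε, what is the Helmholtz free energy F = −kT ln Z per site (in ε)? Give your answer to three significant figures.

Eᵢ/kT = 0, 2.3952.
Z = Σ gᵢe^(−Eᵢ/kT) = 2·e^(−0) + 6·e^(−2.3952) = 2.0000 + 0.54693 = 2.5469.
F = −kT ln Z = −3.34 × ln(2.5469) = −3.34 × 0.93488 = -3.12 ε.

-3.12 ε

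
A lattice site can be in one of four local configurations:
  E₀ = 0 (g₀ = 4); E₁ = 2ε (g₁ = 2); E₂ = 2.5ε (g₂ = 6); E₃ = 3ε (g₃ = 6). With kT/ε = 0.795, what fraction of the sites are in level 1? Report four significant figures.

Eᵢ/kT = 0, 2.51572, 3.14465, 3.77358.
Z = Σ gᵢe^(−Eᵢ/kT) = 4·e^(−0) + 2·e^(−2.51572) + 6·e^(−3.14465) + 6·e^(−3.77358) = 4.00000 + 0.161609 + 0.258492 + 0.137818 = 4.55792.
P₁ = g₁ e^(−E₁/kT) / Z = 0.161609/4.55792 = 0.03546.

0.03546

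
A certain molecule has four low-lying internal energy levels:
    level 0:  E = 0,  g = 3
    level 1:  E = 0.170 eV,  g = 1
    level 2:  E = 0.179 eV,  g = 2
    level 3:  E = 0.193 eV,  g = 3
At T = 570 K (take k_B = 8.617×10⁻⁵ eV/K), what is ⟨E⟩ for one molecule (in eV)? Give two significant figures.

k_BT = 8.617×10⁻⁵ × 570 K = 0.04912 eV.
Eᵢ/kT = 0, 3.461, 3.644, 3.929.
Z = Σ gᵢe^(−Eᵢ/kT) = 3·e^(−0) + 1·e^(−3.461) + 2·e^(−3.644) + 3·e^(−3.929) = 3.000 + 0.03140 + 0.05230 + 0.05899 = 3.143.
⟨E⟩ = Σ Eᵢ gᵢe^(−Eᵢ/kT) / Z = (0·3.000 + 0.170·0.03140 + 0.179·0.05230 + 0.193·0.05899) / 3.143 = 0.0083 eV.

0.0083 eV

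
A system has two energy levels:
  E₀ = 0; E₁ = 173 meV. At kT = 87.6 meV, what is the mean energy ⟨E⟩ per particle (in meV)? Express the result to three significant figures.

21.1 meV

Eᵢ/kT = 0, 1.9749.
Z = Σ e^(−Eᵢ/kT) = e^(−0) + e^(−1.9749) = 1.0000 + 0.13878 = 1.1388.
⟨E⟩ = Σ Eᵢ e^(−Eᵢ/kT) / Z = (0·1.0000 + 173·0.13878) / 1.1388 = 21.1 meV.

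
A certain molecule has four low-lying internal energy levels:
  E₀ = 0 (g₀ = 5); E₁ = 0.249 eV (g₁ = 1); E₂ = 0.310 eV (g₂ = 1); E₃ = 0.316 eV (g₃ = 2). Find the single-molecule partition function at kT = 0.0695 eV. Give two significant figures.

Eᵢ/kT = 0, 3.583, 4.460, 4.547.
Z = Σ gᵢe^(−Eᵢ/kT) = 5·e^(−0) + 1·e^(−3.583) + 1·e^(−4.460) + 2·e^(−4.547) = 5.000 + 0.02779 + 0.01156 + 0.02120 = 5.061.

Z = 5.1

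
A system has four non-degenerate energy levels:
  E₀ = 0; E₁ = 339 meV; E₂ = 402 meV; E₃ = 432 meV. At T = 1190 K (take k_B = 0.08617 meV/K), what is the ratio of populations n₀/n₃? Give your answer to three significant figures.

k_BT = 0.08617 × 1190 K = 102.54 meV.
n₀/n₃ = exp[−(E₀−E₃)/kT] = exp(−(-432 meV)/(102.54 meV)) = exp(4.2130) = 67.6.

67.6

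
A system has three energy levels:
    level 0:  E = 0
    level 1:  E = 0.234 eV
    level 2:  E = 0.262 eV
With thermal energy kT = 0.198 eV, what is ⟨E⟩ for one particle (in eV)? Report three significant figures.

Eᵢ/kT = 0, 1.1818, 1.3232.
Z = Σ e^(−Eᵢ/kT) = e^(−0) + e^(−1.1818) + e^(−1.3232) = 1.0000 + 0.30673 + 0.26628 = 1.5730.
⟨E⟩ = Σ Eᵢ e^(−Eᵢ/kT) / Z = (0·1.0000 + 0.234·0.30673 + 0.262·0.26628) / 1.5730 = 0.0900 eV.

0.0900 eV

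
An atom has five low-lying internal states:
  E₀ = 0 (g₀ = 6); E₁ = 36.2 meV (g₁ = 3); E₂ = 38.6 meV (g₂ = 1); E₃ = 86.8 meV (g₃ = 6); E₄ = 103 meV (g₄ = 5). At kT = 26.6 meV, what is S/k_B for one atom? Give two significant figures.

Eᵢ/kT = 0, 1.361, 1.451, 3.263, 3.872.
Z = Σ gᵢe^(−Eᵢ/kT) = 6·e^(−0) + 3·e^(−1.361) + 1·e^(−1.451) + 6·e^(−3.263) + 5·e^(−3.872) = 6.000 + 0.7692 + 0.2343 + 0.2296 + 0.1041 = 7.337.
⟨E⟩ = Σ EᵢPᵢ = 9.205 meV.
S/k_B = ln Z + ⟨E⟩/kT = ln(7.337) + 9.205/26.6 = 1.993 + 0.3461 = 2.3.

2.3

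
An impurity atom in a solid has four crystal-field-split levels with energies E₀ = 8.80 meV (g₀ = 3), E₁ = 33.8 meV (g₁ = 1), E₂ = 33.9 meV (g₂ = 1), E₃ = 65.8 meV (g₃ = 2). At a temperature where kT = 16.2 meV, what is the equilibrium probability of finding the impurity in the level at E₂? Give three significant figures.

Eᵢ/kT = 0.54321, 2.0864, 2.0926, 4.0617.
Z = Σ gᵢe^(−Eᵢ/kT) = 3·e^(−0.54321) + 1·e^(−2.0864) + 1·e^(−2.0926) + 2·e^(−4.0617) = 1.7426 + 0.12413 + 0.12337 + 0.034439 = 2.0245.
P₂ = g₂ e^(−E₂/kT) / Z = 0.12337/2.0245 = 0.0609.

0.0609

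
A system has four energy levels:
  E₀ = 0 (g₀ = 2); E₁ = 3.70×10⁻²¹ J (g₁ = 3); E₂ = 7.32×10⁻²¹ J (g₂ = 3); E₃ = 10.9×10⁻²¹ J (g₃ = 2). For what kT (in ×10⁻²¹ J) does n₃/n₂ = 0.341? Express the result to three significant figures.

n₃/n₂ = (g₃/g₂) exp[−(E₃−E₂)/kT] = 0.341.
⇒ (E₃−E₂)/kT = ln((2/3)/0.341) = ln(1.9550) = 0.67039.
kT = 3.58 ×10⁻²¹ J / 0.67039 = 5.34 ×10⁻²¹ J.

5.34 ×10⁻²¹ J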